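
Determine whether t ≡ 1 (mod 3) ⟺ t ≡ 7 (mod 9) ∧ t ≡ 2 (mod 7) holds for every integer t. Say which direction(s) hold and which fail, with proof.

Only the converse holds.

Forward direction. This fails: t = 1 gives 1 ≡ 1 (mod 3) but 1 ≡ 1 (mod 9), so the conjunction on the right does not hold.

Converse. If t ≡ 7 (mod 9) and t ≡ 2 (mod 7), then by the Chinese remainder theorem t ≡ 16 (mod 63). Since 16 ≡ 1 (mod 3) and 3 ∣ 63, we get t ≡ 1 (mod 3).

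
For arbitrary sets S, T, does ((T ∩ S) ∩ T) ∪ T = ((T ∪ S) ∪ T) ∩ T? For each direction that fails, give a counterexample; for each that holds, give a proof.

Both inclusions hold; the sets are equal.

Reverse inclusion. Let x ∈ ((T ∪ S) ∪ T) ∩ T. Then either x ∈ T and x ∉ S; or x ∈ S ∩ T. In each case x ∈ ((T ∩ S) ∩ T) ∪ T, so ((T ∪ S) ∪ T) ∩ T ⊆ ((T ∩ S) ∩ T) ∪ T.

Forward inclusion. Let x ∈ ((T ∩ S) ∩ T) ∪ T. Then either x ∈ T and x ∉ S; or x ∈ S ∩ T. In each case x ∈ ((T ∪ S) ∪ T) ∩ T, so ((T ∩ S) ∩ T) ∪ T ⊆ ((T ∪ S) ∪ T) ∩ T.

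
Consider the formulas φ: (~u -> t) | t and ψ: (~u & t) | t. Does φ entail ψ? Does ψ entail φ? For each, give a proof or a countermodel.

The forward direction fails; the converse holds.

(⟹) This fails. Under u = T, t = F, the left side is true but the right side is false.

(⟸) Assume the antecedent. If u is true, (~u -> t) | t reduces to true regardless of the other variables. If u is false, the antecedent forces (u = F, t = T), and (~u -> t) | t holds there. Either way (~u -> t) | t holds.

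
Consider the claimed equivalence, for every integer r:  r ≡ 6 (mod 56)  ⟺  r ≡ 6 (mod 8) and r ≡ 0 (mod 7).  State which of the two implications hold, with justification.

(⇒) fails and (⇐) fails.

(⟹) This fails: r = 6 gives 6 ≡ 6 (mod 56) but 6 ≡ 6 (mod 7), so the conjunction on the right does not hold.

(⟸) This fails: r = 14 satisfies both congruences on the right (14 ≡ 6 mod 8 and 14 ≡ 0 mod 7) yet 14 ≡ 14 (mod 56), not 6.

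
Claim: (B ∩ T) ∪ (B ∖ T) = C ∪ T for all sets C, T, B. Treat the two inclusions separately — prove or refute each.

(⊆) fails and (⊇) fails.

(⊆) This inclusion fails. Take C = ∅, T = ∅, B = {1}; then 1 ∈ (B ∩ T) ∪ (B ∖ T) but 1 ∉ C ∪ T.

(⊇) This inclusion fails. Take C = {1}, T = ∅, B = ∅; then 1 ∈ C ∪ T but 1 ∉ (B ∩ T) ∪ (B ∖ T).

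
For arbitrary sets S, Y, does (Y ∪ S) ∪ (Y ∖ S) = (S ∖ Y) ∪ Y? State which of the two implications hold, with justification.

(⊆) Let x ∈ (Y ∪ S) ∪ (Y ∖ S). Then either x ∈ S and x ∉ Y; or x ∈ Y and x ∉ S; or x ∈ S ∩ Y. In each case x ∈ (S ∖ Y) ∪ Y, so (Y ∪ S) ∪ (Y ∖ S) ⊆ (S ∖ Y) ∪ Y.

(⊇) Let x ∈ (S ∖ Y) ∪ Y. Then either x ∈ S and x ∉ Y; or x ∈ Y and x ∉ S; or x ∈ S ∩ Y. In each case x ∈ (Y ∪ S) ∪ (Y ∖ S), so (S ∖ Y) ∪ Y ⊆ (Y ∪ S) ∪ (Y ∖ S).

Both inclusions hold.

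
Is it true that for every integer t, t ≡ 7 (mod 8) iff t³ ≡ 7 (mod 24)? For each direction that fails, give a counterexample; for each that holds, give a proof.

(⇐) The residues r modulo 24 with r³ ≡ 7 (mod 24) are exactly {7}, and each is ≡ 7 (mod 8).

(⇒) This fails: take t = 15. Then 15 ≡ 7 (mod 8), but 15³ = 3375 ≡ 15 (mod 24), not 7.

(⇒) fails; (⇐) holds.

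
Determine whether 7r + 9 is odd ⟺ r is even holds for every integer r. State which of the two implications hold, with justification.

The biconditional holds.

(←) Suppose r is even; write r = 2j. Then 7r + 9 = 7·(2j) + 9 = 2·7j + 9, which is odd.

(→) Suppose 7r + 9 is odd. Since 7 is odd, 7r and r have the same parity, so 7r + 9 ≡ r + 9 (mod 2). As 9 is odd, 7r + 9 is odd exactly when r is even. Thus r is even.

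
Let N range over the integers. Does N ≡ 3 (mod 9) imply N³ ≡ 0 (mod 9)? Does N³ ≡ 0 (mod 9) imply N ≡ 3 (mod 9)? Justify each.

(⟹) Suppose N ≡ 3 (mod 9). Write N = 9j + 3. Then (9j + 3)³ = 729j³ + 729j² + 243j + 27 = 9(81j³ + 81j² + 27j + 3) + 0, so N³ ≡ 0 (mod 9).

(⟸) This fails: take N = 0. Then 0³ = 0 ≡ 0 (mod 9), yet 0 ≡ 0 (mod 9), not 3.

Only the forward implication holds.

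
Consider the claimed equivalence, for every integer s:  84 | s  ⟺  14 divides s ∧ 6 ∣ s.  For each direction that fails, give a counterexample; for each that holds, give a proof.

Not equivalent: only (⇒) holds.

(⇒) If 84 ∣ s, write s = 84q. Since 84 = 6·14, s = 14·(6q), so 14 ∣ s; and since 84 = 14·6, s = 6·(14q), so 6 ∣ s.

(⇐) This fails: take s = 42. Both 14 ∣ 42 and 6 ∣ 42, yet 42 is not a multiple of 84 (since 42 = 0·84 + 42), so 84 ∤ 42.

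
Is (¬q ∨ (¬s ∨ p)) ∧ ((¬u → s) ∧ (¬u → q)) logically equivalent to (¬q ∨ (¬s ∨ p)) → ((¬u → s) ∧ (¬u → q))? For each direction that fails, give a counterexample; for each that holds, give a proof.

(→) Assume the antecedent. If u is true, the consequent reduces to true regardless of the other variables. If u is false, the antecedent forces (q = T, u = F, s = T, p = T), and the consequent holds there. Either way the consequent holds.

(←) This fails. Under q = T, u = F, s = T, p = F, the left side is false but the right side is true.

Only the forward direction holds.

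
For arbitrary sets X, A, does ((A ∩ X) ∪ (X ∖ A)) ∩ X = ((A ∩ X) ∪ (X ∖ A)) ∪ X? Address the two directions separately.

(⊆) Let x ∈ ((A ∩ X) ∪ (X ∖ A)) ∩ X. Then either x ∈ X and x ∉ A; or x ∈ X ∩ A. In each case x ∈ ((A ∩ X) ∪ (X ∖ A)) ∪ X, so ((A ∩ X) ∪ (X ∖ A)) ∩ X ⊆ ((A ∩ X) ∪ (X ∖ A)) ∪ X.

(⊇) Let x ∈ ((A ∩ X) ∪ (X ∖ A)) ∪ X. Then either x ∈ X and x ∉ A; or x ∈ X ∩ A. In each case x ∈ ((A ∩ X) ∪ (X ∖ A)) ∩ X, so ((A ∩ X) ∪ (X ∖ A)) ∪ X ⊆ ((A ∩ X) ∪ (X ∖ A)) ∩ X.

The two sets are equal.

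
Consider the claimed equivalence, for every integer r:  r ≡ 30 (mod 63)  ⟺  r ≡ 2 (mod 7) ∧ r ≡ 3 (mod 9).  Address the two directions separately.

(⇒) Suppose r ≡ 30 (mod 63); write r = 63j + 30. Since 7 ∣ 63, reducing mod 7 gives r ≡ 30 ≡ 2 (mod 7); since 9 ∣ 63, reducing mod 9 gives r ≡ 30 ≡ 3 (mod 9).

(⇐) Conversely, if r ≡ 2 (mod 7) and r ≡ 3 (mod 9), then by the Chinese remainder theorem r ≡ 30 (mod 63). This is exactly r ≡ 30 (mod 63).

Both implications hold.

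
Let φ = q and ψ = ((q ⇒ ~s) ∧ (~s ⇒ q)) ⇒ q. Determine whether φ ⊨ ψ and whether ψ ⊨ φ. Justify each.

Only the forward implication holds.

(⟹) Assume the antecedent. If s is true, the antecedent forces (s = T, q = T), and ((q ⇒ ~s) ∧ (~s ⇒ q)) ⇒ q holds there. If s is false, ((q ⇒ ~s) ∧ (~s ⇒ q)) ⇒ q reduces to true regardless of the other variables. Either way ((q ⇒ ~s) ∧ (~s ⇒ q)) ⇒ q holds.

(⟸) This fails. Under s = F, q = F, the left side is false but the right side is true.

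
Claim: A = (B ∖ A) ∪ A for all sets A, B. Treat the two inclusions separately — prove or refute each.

(⊆) holds; (⊇) fails.

(⊆) Let x ∈ A. Then either x ∈ A and x ∉ B; or x ∈ A ∩ B. In each case x ∈ (B ∖ A) ∪ A, so A ⊆ (B ∖ A) ∪ A.

(⊇) This inclusion fails. Take A = ∅, B = {1}; then 1 ∈ (B ∖ A) ∪ A but 1 ∉ A.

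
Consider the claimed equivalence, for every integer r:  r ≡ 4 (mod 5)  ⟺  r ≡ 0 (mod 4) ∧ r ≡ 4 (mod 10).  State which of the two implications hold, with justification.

(→) This fails: r = 9 gives 9 ≡ 4 (mod 5) but 9 ≡ 1 (mod 4), so the conjunction on the right does not hold.

(←) Conversely, if r ≡ 0 (mod 4) and r ≡ 4 (mod 10), then by the Chinese remainder theorem r ≡ 4 (mod 20). Since 4 ≡ 4 (mod 5) and 5 ∣ 20, we get r ≡ 4 (mod 5).

Not equivalent: only (⇐) holds.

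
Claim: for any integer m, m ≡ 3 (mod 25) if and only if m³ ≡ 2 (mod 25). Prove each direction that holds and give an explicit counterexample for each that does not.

(⇒) Suppose m ≡ 3 (mod 25). Write m = 25j + 3. Then (25j + 3)³ = 15625j³ + 5625j² + 675j + 27 = 25(625j³ + 225j² + 27j + 1) + 2, so m³ ≡ 2 (mod 25).

(⇐) Conversely, suppose m³ ≡ 2 (mod 25). The only residue r in {0, …, 24} with r³ ≡ 2 (mod 25) is r = 3, so m ≡ 3 (mod 25).

Both directions hold; the statement is true.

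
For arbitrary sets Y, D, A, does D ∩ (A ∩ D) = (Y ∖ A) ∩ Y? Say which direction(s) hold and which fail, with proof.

Neither inclusion holds.

(⟹) This inclusion fails. Take Y = ∅, D = {1}, A = {1}; then 1 ∈ D ∩ (A ∩ D) but 1 ∉ (Y ∖ A) ∩ Y.

(⟸) This inclusion fails. Take Y = {1}, D = ∅, A = ∅; then 1 ∈ (Y ∖ A) ∩ Y but 1 ∉ D ∩ (A ∩ D).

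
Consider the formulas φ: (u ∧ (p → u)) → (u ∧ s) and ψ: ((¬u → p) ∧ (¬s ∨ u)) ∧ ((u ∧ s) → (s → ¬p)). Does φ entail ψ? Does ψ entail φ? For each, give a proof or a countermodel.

Both directions fail.

[⇒] This fails. Under u = F, p = F, s = F, the left side is true but the right side is false.

[⇐] This fails. Under u = T, p = F, s = F, the left side is false but the right side is true.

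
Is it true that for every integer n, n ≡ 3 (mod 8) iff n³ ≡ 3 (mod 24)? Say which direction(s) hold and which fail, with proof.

Not equivalent: only (⇐) holds.

(⇐) The residues r modulo 24 with r³ ≡ 3 (mod 24) are exactly {3}, and each is ≡ 3 (mod 8).

(⇒) This fails: take n = 11. Then 11 ≡ 3 (mod 8), but 11³ = 1331 ≡ 11 (mod 24), not 3.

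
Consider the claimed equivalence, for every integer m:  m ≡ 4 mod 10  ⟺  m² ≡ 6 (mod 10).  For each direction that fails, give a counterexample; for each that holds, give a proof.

(⟹) Suppose m ≡ 4 mod 10. Write m = 10j + 4. Then (10j + 4)² = 100j² + 80j + 16 = 10(10j² + 8j + 1) + 6, so m² ≡ 6 (mod 10).

(⟸) This fails: take m = 6. Then 6² = 36 ≡ 6 (mod 10), yet 6 ≡ 6 (mod 10), not 4.

Only the forward implication holds.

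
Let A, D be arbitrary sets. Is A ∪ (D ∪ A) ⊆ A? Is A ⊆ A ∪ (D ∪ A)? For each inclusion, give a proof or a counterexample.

(⊆) fails; (⊇) holds.

(⊇) Let x ∈ A. Then either x ∈ A and x ∉ D; or x ∈ A ∩ D. In each case x ∈ A ∪ (D ∪ A), so A ⊆ A ∪ (D ∪ A).

(⊆) This inclusion fails. Take A = ∅, D = {1}; then 1 ∈ A ∪ (D ∪ A) but 1 ∉ A.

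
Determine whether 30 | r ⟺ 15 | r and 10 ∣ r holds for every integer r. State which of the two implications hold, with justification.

Both directions hold; the statement is true.

[⇒] If 30 ∣ r, write r = 30q. Since 30 = 2·15, r = 15·(2q), so 15 ∣ r; and since 30 = 3·10, r = 10·(3q), so 10 ∣ r.

[⇐] Suppose 15 ∣ r and 10 ∣ r. Any common multiple of 15 and 10 is a multiple of their lcm; here lcm(15, 10) = 15·10/gcd(15, 10) = 150/5 = 30, so 30 ∣ r.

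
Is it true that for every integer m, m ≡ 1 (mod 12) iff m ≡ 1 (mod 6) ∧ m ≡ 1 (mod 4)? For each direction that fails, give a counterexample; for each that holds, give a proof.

Both implications hold.

(⟹) Suppose m ≡ 1 (mod 12); write m = 12j + 1. Since 6 ∣ 12, reducing mod 6 gives m ≡ 1 (mod 6); since 4 ∣ 12, reducing mod 4 gives m ≡ 1 (mod 4).

(⟸) Conversely, if m ≡ 1 (mod 6) and m ≡ 1 (mod 4), then by the Chinese remainder theorem m ≡ 1 (mod 12). This is exactly m ≡ 1 (mod 12).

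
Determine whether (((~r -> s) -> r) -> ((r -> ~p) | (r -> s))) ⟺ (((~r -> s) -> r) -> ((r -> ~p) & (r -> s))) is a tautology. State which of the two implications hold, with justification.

(⟹) This fails. Under r = T, s = F, p = F, the left side is true but the right side is false.

(⟸) Assume the antecedent. If r is true, the antecedent forces (r = T, s = T, p = F), and the consequent holds there. If r is false, the consequent reduces to true regardless of the other variables. Either way the consequent holds.

Only the reverse direction holds.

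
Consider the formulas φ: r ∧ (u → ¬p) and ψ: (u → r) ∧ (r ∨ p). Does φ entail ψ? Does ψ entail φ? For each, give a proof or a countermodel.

Forward direction. Assume the antecedent. If u is true, the antecedent forces (u = T, p = F, r = T), and (u → r) ∧ (r ∨ p) holds there. If u is false, the antecedent forces (u = F, p = F, r = T) or (u = F, p = T, r = T), and (u → r) ∧ (r ∨ p) holds there. Either way (u → r) ∧ (r ∨ p) holds.

Converse. This fails. Under u = F, p = T, r = F, the left side is false but the right side is true.

Only the forward direction holds.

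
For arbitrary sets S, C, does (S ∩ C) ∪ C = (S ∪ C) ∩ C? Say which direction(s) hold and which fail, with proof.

(⊆) Let x ∈ (S ∩ C) ∪ C. Then either x ∈ C and x ∉ S; or x ∈ S ∩ C. In each case x ∈ (S ∪ C) ∩ C, so (S ∩ C) ∪ C ⊆ (S ∪ C) ∩ C.

(⊇) Let x ∈ (S ∪ C) ∩ C. Then either x ∈ C and x ∉ S; or x ∈ S ∩ C. In each case x ∈ (S ∩ C) ∪ C, so (S ∪ C) ∩ C ⊆ (S ∩ C) ∪ C.

The two sets are equal.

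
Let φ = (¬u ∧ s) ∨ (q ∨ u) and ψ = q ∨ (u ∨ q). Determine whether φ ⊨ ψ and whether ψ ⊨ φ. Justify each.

Forward direction. This fails. Under q = F, u = F, s = T, the left side is true but the right side is false.

Converse. Assume the antecedent. If q is true, (¬u ∧ s) ∨ (q ∨ u) reduces to true regardless of the other variables. If q is false, the antecedent forces (q = F, u = T, s = F) or (q = F, u = T, s = T), and (¬u ∧ s) ∨ (q ∨ u) holds there. Either way (¬u ∧ s) ∨ (q ∨ u) holds.

(⇒) fails; (⇐) holds.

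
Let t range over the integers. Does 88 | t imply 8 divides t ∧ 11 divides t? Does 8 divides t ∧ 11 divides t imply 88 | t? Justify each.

(←) Suppose 8 ∣ t and 11 ∣ t. Any common multiple of 8 and 11 is a multiple of their lcm; here gcd(8, 11) = 1, so lcm(8, 11) = 8·11 = 88, so 88 ∣ t.

(→) If 88 ∣ t, write t = 88q. Since 88 = 11·8, t = 8·(11q), so 8 ∣ t; and since 88 = 8·11, t = 11·(8q), so 11 ∣ t.

Both directions hold; the statement is true.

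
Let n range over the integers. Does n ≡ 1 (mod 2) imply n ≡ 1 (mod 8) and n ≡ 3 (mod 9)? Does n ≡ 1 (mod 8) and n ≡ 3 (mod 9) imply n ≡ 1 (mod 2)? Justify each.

Only the converse holds.

(⇐) If n ≡ 1 (mod 8) and n ≡ 3 (mod 9), then by the Chinese remainder theorem n ≡ 57 (mod 72). Since 57 ≡ 1 (mod 2) and 2 ∣ 72, we get n ≡ 1 (mod 2).

(⇒) This fails: n = 1 gives 1 ≡ 1 (mod 2) but 1 ≡ 1 (mod 9), so the conjunction on the right does not hold.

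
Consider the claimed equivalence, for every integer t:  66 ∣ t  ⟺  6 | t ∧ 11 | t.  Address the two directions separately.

[⇒] If 66 ∣ t, write t = 66q. Since 66 = 11·6, t = 6·(11q), so 6 ∣ t; and since 66 = 6·11, t = 11·(6q), so 11 ∣ t.

[⇐] Suppose 6 ∣ t and 11 ∣ t. Any common multiple of 6 and 11 is a multiple of their lcm; here gcd(6, 11) = 1, so lcm(6, 11) = 6·11 = 66, so 66 ∣ t.

Both directions hold.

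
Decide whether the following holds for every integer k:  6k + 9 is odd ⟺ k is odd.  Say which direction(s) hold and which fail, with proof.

Converse. Suppose k is odd. Since 6 is even, 6k is even for every k, so 6k + 9 has the same parity as 9, which is odd. Hence 6k + 9 is odd.

Forward direction. This fails: take k = 6. Then 6k + 9 = 45, which is odd, yet k = 6 is even, not odd.

(⇒) fails; (⇐) holds.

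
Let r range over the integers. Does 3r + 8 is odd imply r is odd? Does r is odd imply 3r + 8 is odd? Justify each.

The biconditional holds.

Forward direction. Suppose 3r + 8 is odd. Since 3 is odd, 3r and r have the same parity, so 3r + 8 ≡ r + 8 (mod 2). As 8 is even, 3r + 8 is odd exactly when r is odd. Thus r is odd.

Converse. Suppose r is odd; write r = 2j + 1. Then 3r + 8 = 3·(2j + 1) + 8 = 2·3j + 11, which is odd.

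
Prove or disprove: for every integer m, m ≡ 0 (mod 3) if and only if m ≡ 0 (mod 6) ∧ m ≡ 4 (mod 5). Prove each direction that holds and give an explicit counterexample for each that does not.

(⇐) If m ≡ 0 (mod 6) and m ≡ 4 (mod 5), then by the Chinese remainder theorem m ≡ 24 (mod 30). Since 24 ≡ 0 (mod 3) and 3 ∣ 30, we get m ≡ 0 (mod 3).

(⇒) This fails: m = 0 gives 0 ≡ 0 (mod 3) but 0 ≡ 0 (mod 5), so the conjunction on the right does not hold.

Only the reverse direction holds.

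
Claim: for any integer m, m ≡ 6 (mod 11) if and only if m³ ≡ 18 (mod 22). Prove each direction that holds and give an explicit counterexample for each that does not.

Only the reverse direction holds.

(⟹) This fails: take m = 17. Then 17 ≡ 6 (mod 11), but 17³ = 4913 ≡ 7 (mod 22), not 18.

(⟸) Conversely, the residues r modulo 22 with r³ ≡ 18 (mod 22) are exactly {6}, and each is ≡ 6 (mod 11).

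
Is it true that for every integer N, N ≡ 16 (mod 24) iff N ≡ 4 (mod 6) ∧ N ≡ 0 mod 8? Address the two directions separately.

Forward direction. Suppose N ≡ 16 (mod 24); write N = 24j + 16. Since 6 ∣ 24, reducing mod 6 gives N ≡ 16 ≡ 4 (mod 6); since 8 ∣ 24, reducing mod 8 gives N ≡ 16 ≡ 0 (mod 8).

Converse. If N ≡ 4 (mod 6) and N ≡ 0 (mod 8), then by the Chinese remainder theorem N ≡ 16 (mod 24). This is exactly N ≡ 16 (mod 24).

Both implications hold.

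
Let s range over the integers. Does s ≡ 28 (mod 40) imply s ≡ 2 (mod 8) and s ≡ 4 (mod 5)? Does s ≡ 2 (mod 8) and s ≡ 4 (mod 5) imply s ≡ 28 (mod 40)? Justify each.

(→) This fails: s = 28 gives 28 ≡ 28 (mod 40) but 28 ≡ 4 (mod 8), so the conjunction on the right does not hold.

(←) This fails: s = 34 satisfies both congruences on the right (34 ≡ 2 mod 8 and 34 ≡ 4 mod 5) yet 34 ≡ 34 (mod 40), not 28.

(⇒) fails and (⇐) fails.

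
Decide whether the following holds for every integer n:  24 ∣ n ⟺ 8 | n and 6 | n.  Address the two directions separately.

Both implications hold.

(⟹) If 24 ∣ n, write n = 24q. Since 24 = 3·8, n = 8·(3q), so 8 ∣ n; and since 24 = 4·6, n = 6·(4q), so 6 ∣ n.

(⟸) Suppose 8 ∣ n and 6 ∣ n. Any common multiple of 8 and 6 is a multiple of their lcm; here lcm(8, 6) = 8·6/gcd(8, 6) = 48/2 = 24, so 24 ∣ n.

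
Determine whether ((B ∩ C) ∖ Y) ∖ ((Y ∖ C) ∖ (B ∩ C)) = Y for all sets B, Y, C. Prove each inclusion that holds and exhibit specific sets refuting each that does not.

Both inclusions fail.

Forward inclusion. This inclusion fails. Take B = {1}, Y = ∅, C = {1}; then 1 ∈ ((B ∩ C) ∖ Y) ∖ ((Y ∖ C) ∖ (B ∩ C)) but 1 ∉ Y.

Reverse inclusion. This inclusion fails. Take B = ∅, Y = {1}, C = ∅; then 1 ∈ Y but 1 ∉ ((B ∩ C) ∖ Y) ∖ ((Y ∖ C) ∖ (B ∩ C)).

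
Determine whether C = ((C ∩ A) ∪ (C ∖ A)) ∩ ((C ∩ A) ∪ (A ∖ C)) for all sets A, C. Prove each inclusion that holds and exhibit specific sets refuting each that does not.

(⊆) fails; (⊇) holds.

(⊇) Let x ∈ ((C ∩ A) ∪ (C ∖ A)) ∩ ((C ∩ A) ∪ (A ∖ C)). Then x ∈ A ∩ C, from which x ∈ C.

(⊆) This inclusion fails. Take A = ∅, C = {1}; then 1 ∈ C but 1 ∉ ((C ∩ A) ∪ (C ∖ A)) ∩ ((C ∩ A) ∪ (A ∖ C)).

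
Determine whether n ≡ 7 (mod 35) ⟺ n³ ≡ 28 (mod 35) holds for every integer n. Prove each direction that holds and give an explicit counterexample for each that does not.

(←) Suppose n³ ≡ 28 (mod 35). The only residue r in {0, …, 34} with r³ ≡ 28 (mod 35) is r = 7, so n ≡ 7 (mod 35).

(→) Suppose n ≡ 7 (mod 35). Write n = 35j + 7. Then (35j + 7)³ = 42875j³ + 25725j² + 5145j + 343 = 35(1225j³ + 735j² + 147j + 9) + 28, so n³ ≡ 28 (mod 35).

Equivalent; both directions hold.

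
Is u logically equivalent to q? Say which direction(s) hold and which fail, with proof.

(⇒) This fails. Under u = T, q = F, the left side is true but the right side is false.

(⇐) This fails. Under u = F, q = T, the left side is false but the right side is true.

Neither direction holds.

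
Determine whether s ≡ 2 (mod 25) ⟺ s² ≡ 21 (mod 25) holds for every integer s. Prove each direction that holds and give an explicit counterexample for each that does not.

Neither direction holds.

(⟹) This fails: take s = 2. Then 2 ≡ 2 (mod 25), but 2² = 4 ≡ 4 (mod 25), not 21.

(⟸) This fails: take s = 11. Then 11² = 121 ≡ 21 (mod 25), yet 11 ≡ 11 (mod 25), not 2.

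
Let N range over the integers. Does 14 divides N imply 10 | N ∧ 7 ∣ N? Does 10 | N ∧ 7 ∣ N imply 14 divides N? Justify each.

(⇒) fails; (⇐) holds.

(⇐) Suppose 10 ∣ N and 7 ∣ N. Any common multiple of 10 and 7 is a multiple of their lcm; here gcd(10, 7) = 1, so lcm(10, 7) = 10·7 = 70, so 70 ∣ N. Since 14 ∣ 70, it follows that 14 ∣ N.

(⇒) This fails: take N = 14. Certainly 14 ∣ 14, but 10 ∤ 14.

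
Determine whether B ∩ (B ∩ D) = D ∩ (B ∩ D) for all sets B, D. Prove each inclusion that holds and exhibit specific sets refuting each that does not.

Both inclusions hold; the sets are equal.

(⟸) Let x ∈ D ∩ (B ∩ D). Then x ∈ B ∩ D, from which x ∈ B ∩ (B ∩ D).

(⟹) Let x ∈ B ∩ (B ∩ D). Then x ∈ B ∩ D, from which x ∈ D ∩ (B ∩ D).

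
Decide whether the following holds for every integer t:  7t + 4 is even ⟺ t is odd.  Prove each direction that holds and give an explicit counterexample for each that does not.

Forward direction. This fails: t = 0 gives 7t + 4 = 4, which is even, but 0 is even, not odd.

Converse. This also fails: t = 1 is odd, but 7t + 4 = 11 is odd, not even.

(⇒) fails and (⇐) fails.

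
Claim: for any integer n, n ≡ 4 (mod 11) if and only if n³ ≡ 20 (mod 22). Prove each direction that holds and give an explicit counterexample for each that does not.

Not equivalent: only (⇐) holds.

(⇐) The residues r modulo 22 with r³ ≡ 20 (mod 22) are exactly {4}, and each is ≡ 4 (mod 11).

(⇒) This fails: take n = 15. Then 15 ≡ 4 (mod 11), but 15³ = 3375 ≡ 9 (mod 22), not 20.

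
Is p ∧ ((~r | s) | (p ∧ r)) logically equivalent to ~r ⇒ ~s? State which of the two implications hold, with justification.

(⟹) This fails. Under p = T, s = T, r = F, the left side is true but the right side is false.

(⟸) This fails. Under p = F, s = F, r = F, the left side is false but the right side is true.

Both directions fail.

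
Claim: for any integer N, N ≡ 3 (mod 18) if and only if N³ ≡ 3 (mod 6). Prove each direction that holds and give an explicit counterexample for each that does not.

(⟹) Suppose N ≡ 3 (mod 18). Then N³ ≡ 3³ = 27 (mod 18), and since 6 ∣ 18, also N³ ≡ 3 (mod 6).

(⟸) This fails: take N = 9. Then 9³ = 729 ≡ 3 (mod 6), yet 9 ≡ 9 (mod 18), not 3.

The forward direction holds; the converse fails.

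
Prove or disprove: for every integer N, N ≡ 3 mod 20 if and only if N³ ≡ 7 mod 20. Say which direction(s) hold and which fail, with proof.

Both directions hold; the statement is true.

Forward direction. Suppose N ≡ 3 mod 20. Write N = 20j + 3. Then (20j + 3)³ = 8000j³ + 3600j² + 540j + 27 = 20(400j³ + 180j² + 27j + 1) + 7, so N³ ≡ 7 (mod 20).

Converse. Suppose N³ ≡ 7 (mod 20). The only residue r in {0, …, 19} with r³ ≡ 7 (mod 20) is r = 3, so N ≡ 3 (mod 20).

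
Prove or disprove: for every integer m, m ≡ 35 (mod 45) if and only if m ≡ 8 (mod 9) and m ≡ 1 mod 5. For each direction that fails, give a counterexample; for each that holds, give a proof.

Forward direction. This fails: m = 35 gives 35 ≡ 35 (mod 45) but 35 ≡ 0 (mod 5), so the conjunction on the right does not hold.

Converse. This fails: m = 26 satisfies both congruences on the right (26 ≡ 8 mod 9 and 26 ≡ 1 mod 5) yet 26 ≡ 26 (mod 45), not 35.

Both directions fail.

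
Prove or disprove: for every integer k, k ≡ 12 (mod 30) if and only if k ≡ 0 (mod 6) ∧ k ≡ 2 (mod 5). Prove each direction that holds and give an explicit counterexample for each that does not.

[⇐] If k ≡ 0 (mod 6) and k ≡ 2 (mod 5), then by the Chinese remainder theorem k ≡ 12 (mod 30). This is exactly k ≡ 12 (mod 30).

[⇒] Suppose k ≡ 12 (mod 30); write k = 30j + 12. Since 6 ∣ 30, reducing mod 6 gives k ≡ 12 ≡ 0 (mod 6); since 5 ∣ 30, reducing mod 5 gives k ≡ 12 ≡ 2 (mod 5).

The biconditional holds.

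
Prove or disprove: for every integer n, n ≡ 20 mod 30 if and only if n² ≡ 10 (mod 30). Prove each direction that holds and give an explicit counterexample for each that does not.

Only the forward implication holds.

(←) This fails: take n = 10. Then 10² = 100 ≡ 10 (mod 30), yet 10 ≡ 10 (mod 30), not 20.

(→) Suppose n ≡ 20 mod 30. Write n = 30j + 20. Then (30j + 20)² = 900j² + 1200j + 400 = 30(30j² + 40j + 13) + 10, so n² ≡ 10 (mod 30).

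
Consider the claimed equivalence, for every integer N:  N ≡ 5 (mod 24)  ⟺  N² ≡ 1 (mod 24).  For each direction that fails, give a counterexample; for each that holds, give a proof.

Only the forward direction holds.

(⇒) Suppose N ≡ 5 (mod 24). Write N = 24j + 5. Then (24j + 5)² = 576j² + 240j + 25 = 24(24j² + 10j + 1) + 1, so N² ≡ 1 (mod 24).

(⇐) This fails: take N = 1. Then 1² = 1 ≡ 1 (mod 24), yet 1 ≡ 1 (mod 24), not 5.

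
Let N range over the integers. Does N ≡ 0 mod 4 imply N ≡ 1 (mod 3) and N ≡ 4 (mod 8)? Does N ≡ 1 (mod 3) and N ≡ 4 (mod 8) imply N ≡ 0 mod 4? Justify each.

Not equivalent: only (⇐) holds.

(⇐) If N ≡ 1 (mod 3) and N ≡ 4 (mod 8), then by the Chinese remainder theorem N ≡ 4 (mod 24). Since 4 ≡ 0 (mod 4) and 4 ∣ 24, we get N ≡ 0 (mod 4).

(⇒) This fails: N = 0 gives 0 ≡ 0 (mod 4) but 0 ≡ 0 (mod 3), so the conjunction on the right does not hold.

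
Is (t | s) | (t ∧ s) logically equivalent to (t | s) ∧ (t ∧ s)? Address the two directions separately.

(⇒) fails; (⇐) holds.

(⇒) This fails. Under s = T, t = F, the left side is true but the right side is false.

(⇐) Assume the antecedent. If s is true, (t | s) | (t ∧ s) reduces to true regardless of the other variables. If s is false, the antecedent cannot hold. Either way (t | s) | (t ∧ s) holds.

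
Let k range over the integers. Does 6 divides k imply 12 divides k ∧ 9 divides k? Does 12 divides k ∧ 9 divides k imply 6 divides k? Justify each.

The forward direction fails; the converse holds.

(⇐) Suppose 12 ∣ k and 9 ∣ k. Any common multiple of 12 and 9 is a multiple of their lcm; here lcm(12, 9) = 12·9/gcd(12, 9) = 108/3 = 36, so 36 ∣ k. Since 6 ∣ 36, it follows that 6 ∣ k.

(⇒) This fails: take k = 6. Certainly 6 ∣ 6, but 12 ∤ 6.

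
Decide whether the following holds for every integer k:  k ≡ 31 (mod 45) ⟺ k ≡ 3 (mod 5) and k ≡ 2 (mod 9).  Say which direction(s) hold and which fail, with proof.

(⇒) fails and (⇐) fails.

(→) This fails: k = 31 gives 31 ≡ 31 (mod 45) but 31 ≡ 1 (mod 5), so the conjunction on the right does not hold.

(←) This fails: k = 38 satisfies both congruences on the right (38 ≡ 3 mod 5 and 38 ≡ 2 mod 9) yet 38 ≡ 38 (mod 45), not 31.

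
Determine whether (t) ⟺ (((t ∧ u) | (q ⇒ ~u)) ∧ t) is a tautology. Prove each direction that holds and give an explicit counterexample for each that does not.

Forward direction. Assume the antecedent. If q is true, the antecedent forces (q = T, t = T, u = F) or (q = T, t = T, u = T), and ((t ∧ u) | (q ⇒ ~u)) ∧ t holds there. If q is false, the antecedent forces (q = F, t = T, u = F) or (q = F, t = T, u = T), and ((t ∧ u) | (q ⇒ ~u)) ∧ t holds there. Either way ((t ∧ u) | (q ⇒ ~u)) ∧ t holds.

Converse. Assume the antecedent. If q is true, the antecedent forces (q = T, t = T, u = F) or (q = T, t = T, u = T), and t holds there. If q is false, the antecedent forces (q = F, t = T, u = F) or (q = F, t = T, u = T), and t holds there. Either way t holds.

Both implications hold.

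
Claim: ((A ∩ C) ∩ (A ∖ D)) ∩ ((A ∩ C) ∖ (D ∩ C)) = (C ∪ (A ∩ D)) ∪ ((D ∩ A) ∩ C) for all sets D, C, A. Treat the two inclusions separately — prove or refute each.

The sets are not equal: only the forward inclusion holds.

(⟹) Let x ∈ ((A ∩ C) ∩ (A ∖ D)) ∩ ((A ∩ C) ∖ (D ∩ C)). Then x ∈ C ∩ A and x ∉ D, from which x ∈ (C ∪ (A ∩ D)) ∪ ((D ∩ A) ∩ C).

(⟸) This inclusion fails. Take D = ∅, C = {1}, A = ∅; then 1 ∈ (C ∪ (A ∩ D)) ∪ ((D ∩ A) ∩ C) but 1 ∉ ((A ∩ C) ∩ (A ∖ D)) ∩ ((A ∩ C) ∖ (D ∩ C)).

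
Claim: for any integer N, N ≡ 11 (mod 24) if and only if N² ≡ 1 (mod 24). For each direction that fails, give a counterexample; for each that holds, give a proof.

(⇐) This fails: take N = 1. Then 1² = 1 ≡ 1 (mod 24), yet 1 ≡ 1 (mod 24), not 11.

(⇒) Suppose N ≡ 11 (mod 24). Write N = 24j + 11. Then (24j + 11)² = 576j² + 528j + 121 = 24(24j² + 22j + 5) + 1, so N² ≡ 1 (mod 24).

Not equivalent: only (⇒) holds.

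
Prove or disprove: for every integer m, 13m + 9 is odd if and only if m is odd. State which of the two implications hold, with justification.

(⟹) This fails: m = 4 gives 13m + 9 = 61, which is odd, but 4 is even, not odd.

(⟸) This also fails: m = 5 is odd, but 13m + 9 = 74 is even, not odd.

Neither implication holds.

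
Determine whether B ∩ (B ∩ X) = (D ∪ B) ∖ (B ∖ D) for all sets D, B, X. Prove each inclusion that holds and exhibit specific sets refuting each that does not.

Both inclusions fail.

Forward inclusion. This inclusion fails. Take D = ∅, B = {1}, X = {1}; then 1 ∈ B ∩ (B ∩ X) but 1 ∉ (D ∪ B) ∖ (B ∖ D).

Reverse inclusion. This inclusion fails. Take D = {1}, B = ∅, X = ∅; then 1 ∈ (D ∪ B) ∖ (B ∖ D) but 1 ∉ B ∩ (B ∩ X).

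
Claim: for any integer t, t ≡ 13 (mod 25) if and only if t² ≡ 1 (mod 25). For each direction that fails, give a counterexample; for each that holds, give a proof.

[⇒] This fails: take t = 13. Then 13 ≡ 13 (mod 25), but 13² = 169 ≡ 19 (mod 25), not 1.

[⇐] This fails: take t = 1. Then 1² = 1 ≡ 1 (mod 25), yet 1 ≡ 1 (mod 25), not 13.

Neither implication holds.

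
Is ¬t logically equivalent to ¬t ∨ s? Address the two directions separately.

Only the forward implication holds.

Forward direction. Assume the antecedent. If s is true, ¬t ∨ s reduces to true regardless of the other variables. If s is false, the antecedent forces (s = F, t = F), and ¬t ∨ s holds there. Either way ¬t ∨ s holds.

Converse. This fails. Under s = T, t = T, the left side is false but the right side is true.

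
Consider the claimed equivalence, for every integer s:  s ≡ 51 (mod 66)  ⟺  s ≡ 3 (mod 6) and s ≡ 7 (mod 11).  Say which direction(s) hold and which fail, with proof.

Equivalent; both directions hold.

Converse. If s ≡ 3 (mod 6) and s ≡ 7 (mod 11), then by the Chinese remainder theorem s ≡ 51 (mod 66). This is exactly s ≡ 51 (mod 66).

Forward direction. Suppose s ≡ 51 (mod 66); write s = 66j + 51. Since 6 ∣ 66, reducing mod 6 gives s ≡ 51 ≡ 3 (mod 6); since 11 ∣ 66, reducing mod 11 gives s ≡ 51 ≡ 7 (mod 11).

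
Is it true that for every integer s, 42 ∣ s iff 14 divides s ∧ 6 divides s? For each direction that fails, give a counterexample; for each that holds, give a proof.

The biconditional holds.

(⟸) Suppose 14 ∣ s and 6 ∣ s. Any common multiple of 14 and 6 is a multiple of their lcm; here lcm(14, 6) = 14·6/gcd(14, 6) = 84/2 = 42, so 42 ∣ s.

(⟹) If 42 ∣ s, write s = 42q. Since 42 = 3·14, s = 14·(3q), so 14 ∣ s; and since 42 = 7·6, s = 6·(7q), so 6 ∣ s.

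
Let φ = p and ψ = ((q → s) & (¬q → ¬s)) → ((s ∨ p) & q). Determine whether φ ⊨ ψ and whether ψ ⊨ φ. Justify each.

Neither implication holds.

(→) This fails. Under p = T, s = F, q = F, the left side is true but the right side is false.

(←) This fails. Under p = F, s = T, q = F, the left side is false but the right side is true.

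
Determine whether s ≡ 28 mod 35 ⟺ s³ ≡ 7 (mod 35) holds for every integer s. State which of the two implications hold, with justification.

[⇒] Suppose s ≡ 28 mod 35. Write s = 35j + 28. Then (35j + 28)³ = 42875j³ + 102900j² + 82320j + 21952 = 35(1225j³ + 2940j² + 2352j + 627) + 7, so s³ ≡ 7 (mod 35).

[⇐] Conversely, suppose s³ ≡ 7 (mod 35). The only residue r in {0, …, 34} with r³ ≡ 7 (mod 35) is r = 28, so s ≡ 28 (mod 35).

Equivalent; both directions hold.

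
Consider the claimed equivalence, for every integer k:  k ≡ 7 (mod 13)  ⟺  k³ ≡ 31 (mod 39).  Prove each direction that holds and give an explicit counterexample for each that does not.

(⟹) This fails: take k = 20. Then 20 ≡ 7 (mod 13), but 20³ = 8000 ≡ 5 (mod 39), not 31.

(⟸) This fails: take k = 34. Then 34³ = 39304 ≡ 31 (mod 39), yet 34 ≡ 8 (mod 13), not 7.

Neither implication holds.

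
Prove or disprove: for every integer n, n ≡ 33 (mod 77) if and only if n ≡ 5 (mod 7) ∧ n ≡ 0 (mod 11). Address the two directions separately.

Both directions hold; the statement is true.

Forward direction. Suppose n ≡ 33 (mod 77); write n = 77j + 33. Since 7 ∣ 77, reducing mod 7 gives n ≡ 33 ≡ 5 (mod 7); since 11 ∣ 77, reducing mod 11 gives n ≡ 33 ≡ 0 (mod 11).

Converse. If n ≡ 5 (mod 7) and n ≡ 0 (mod 11), then by the Chinese remainder theorem n ≡ 33 (mod 77). This is exactly n ≡ 33 (mod 77).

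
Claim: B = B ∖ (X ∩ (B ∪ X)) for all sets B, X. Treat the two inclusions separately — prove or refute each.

(⊆) fails; (⊇) holds.

(⊆) This inclusion fails. Take B = {1}, X = {1}; then 1 ∈ B but 1 ∉ B ∖ (X ∩ (B ∪ X)).

(⊇) Let x ∈ B ∖ (X ∩ (B ∪ X)). Then x ∈ B and x ∉ X, from which x ∈ B.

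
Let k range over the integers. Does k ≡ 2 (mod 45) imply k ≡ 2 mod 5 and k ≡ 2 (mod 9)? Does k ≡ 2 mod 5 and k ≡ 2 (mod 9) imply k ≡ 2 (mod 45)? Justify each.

Both directions hold; the statement is true.

[⇒] Suppose k ≡ 2 (mod 45); write k = 45j + 2. Since 5 ∣ 45, reducing mod 5 gives k ≡ 2 (mod 5); since 9 ∣ 45, reducing mod 9 gives k ≡ 2 (mod 9).

[⇐] Conversely, if k ≡ 2 (mod 5) and k ≡ 2 (mod 9), then by the Chinese remainder theorem k ≡ 2 (mod 45). This is exactly k ≡ 2 (mod 45).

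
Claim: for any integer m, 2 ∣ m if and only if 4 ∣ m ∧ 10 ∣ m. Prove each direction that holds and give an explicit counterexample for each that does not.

Only the converse holds.

Forward direction. This fails: take m = 2. Certainly 2 ∣ 2, but 4 ∤ 2.

Converse. Suppose 4 ∣ m and 10 ∣ m. Any common multiple of 4 and 10 is a multiple of their lcm; here lcm(4, 10) = 4·10/gcd(4, 10) = 40/2 = 20, so 20 ∣ m. Since 2 ∣ 20, it follows that 2 ∣ m.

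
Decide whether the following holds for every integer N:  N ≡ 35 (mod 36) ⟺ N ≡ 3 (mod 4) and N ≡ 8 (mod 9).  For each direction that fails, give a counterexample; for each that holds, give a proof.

Both implications hold.

[⇒] Suppose N ≡ 35 (mod 36); write N = 36j + 35. Since 4 ∣ 36, reducing mod 4 gives N ≡ 35 ≡ 3 (mod 4); since 9 ∣ 36, reducing mod 9 gives N ≡ 35 ≡ 8 (mod 9).

[⇐] Conversely, if N ≡ 3 (mod 4) and N ≡ 8 (mod 9), then by the Chinese remainder theorem N ≡ 35 (mod 36). This is exactly N ≡ 35 (mod 36).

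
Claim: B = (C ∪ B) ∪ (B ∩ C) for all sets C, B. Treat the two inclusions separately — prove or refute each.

(⟹) Let x ∈ B. Then either x ∈ B and x ∉ C; or x ∈ C ∩ B. In each case x ∈ (C ∪ B) ∪ (B ∩ C), so B ⊆ (C ∪ B) ∪ (B ∩ C).

(⟸) This inclusion fails. Take C = {1}, B = ∅; then 1 ∈ (C ∪ B) ∪ (B ∩ C) but 1 ∉ B.

The sets are not equal: only the forward inclusion holds.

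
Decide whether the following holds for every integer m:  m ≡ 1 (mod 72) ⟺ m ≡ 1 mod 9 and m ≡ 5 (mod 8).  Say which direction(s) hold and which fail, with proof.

(⇒) This fails: m = 1 gives 1 ≡ 1 (mod 72) but 1 ≡ 1 (mod 8), so the conjunction on the right does not hold.

(⇐) This fails: m = 37 satisfies both congruences on the right (37 ≡ 1 mod 9 and 37 ≡ 5 mod 8) yet 37 ≡ 37 (mod 72), not 1.

Both directions fail.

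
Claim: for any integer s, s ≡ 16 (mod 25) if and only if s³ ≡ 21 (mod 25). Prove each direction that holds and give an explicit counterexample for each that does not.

(⟹) Suppose s ≡ 16 (mod 25). Write s = 25j + 16. Then (25j + 16)³ = 15625j³ + 30000j² + 19200j + 4096 = 25(625j³ + 1200j² + 768j + 163) + 21, so s³ ≡ 21 (mod 25).

(⟸) Conversely, suppose s³ ≡ 21 (mod 25). The only residue r in {0, …, 24} with r³ ≡ 21 (mod 25) is r = 16, so s ≡ 16 (mod 25).

Equivalent; both directions hold.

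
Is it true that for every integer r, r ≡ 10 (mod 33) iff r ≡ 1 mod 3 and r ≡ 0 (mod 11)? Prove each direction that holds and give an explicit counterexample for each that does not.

(⇒) This fails: r = 10 gives 10 ≡ 10 (mod 33) but 10 ≡ 10 (mod 11), so the conjunction on the right does not hold.

(⇐) This fails: r = 22 satisfies both congruences on the right (22 ≡ 1 mod 3 and 22 ≡ 0 mod 11) yet 22 ≡ 22 (mod 33), not 10.

(⇒) fails and (⇐) fails.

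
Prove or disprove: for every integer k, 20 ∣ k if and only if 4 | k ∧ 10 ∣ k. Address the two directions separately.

Both directions hold.

(⟸) Suppose 4 ∣ k and 10 ∣ k. Any common multiple of 4 and 10 is a multiple of their lcm; here lcm(4, 10) = 4·10/gcd(4, 10) = 40/2 = 20, so 20 ∣ k.

(⟹) If 20 ∣ k, write k = 20q. Since 20 = 5·4, k = 4·(5q), so 4 ∣ k; and since 20 = 2·10, k = 10·(2q), so 10 ∣ k.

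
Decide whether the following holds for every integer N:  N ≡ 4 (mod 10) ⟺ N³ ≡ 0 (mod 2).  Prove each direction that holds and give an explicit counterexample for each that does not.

(→) Suppose N ≡ 4 (mod 10). Then N³ ≡ 4³ = 64 (mod 10), and since 2 ∣ 10, also N³ ≡ 0 (mod 2).

(←) This fails: take N = 0. Then 0³ = 0 ≡ 0 (mod 2), yet 0 ≡ 0 (mod 10), not 4.

Not equivalent: only (⇒) holds.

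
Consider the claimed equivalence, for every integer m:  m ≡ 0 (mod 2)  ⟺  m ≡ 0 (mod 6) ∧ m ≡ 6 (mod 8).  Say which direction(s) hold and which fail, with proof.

Forward direction. This fails: m = 0 gives 0 ≡ 0 (mod 2) but 0 ≡ 0 (mod 8), so the conjunction on the right does not hold.

Converse. If m ≡ 0 (mod 6) and m ≡ 6 (mod 8), then by the Chinese remainder theorem m ≡ 6 (mod 24). Since 6 ≡ 0 (mod 2) and 2 ∣ 24, we get m ≡ 0 (mod 2).

(⇒) fails; (⇐) holds.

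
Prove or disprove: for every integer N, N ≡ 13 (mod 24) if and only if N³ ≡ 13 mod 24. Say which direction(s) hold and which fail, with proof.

(⇒) Suppose N ≡ 13 (mod 24). Write N = 24j + 13. Then (24j + 13)³ = 13824j³ + 22464j² + 12168j + 2197 = 24(576j³ + 936j² + 507j + 91) + 13, so N³ ≡ 13 (mod 24).

(⇐) Conversely, suppose N³ ≡ 13 (mod 24). The only residue r in {0, …, 23} with r³ ≡ 13 (mod 24) is r = 13, so N ≡ 13 (mod 24).

Equivalent; both directions hold.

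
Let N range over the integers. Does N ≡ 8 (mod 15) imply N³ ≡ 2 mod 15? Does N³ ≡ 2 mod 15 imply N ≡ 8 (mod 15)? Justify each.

The biconditional holds.

(→) Suppose N ≡ 8 (mod 15). Write N = 15j + 8. Then (15j + 8)³ = 3375j³ + 5400j² + 2880j + 512 = 15(225j³ + 360j² + 192j + 34) + 2, so N³ ≡ 2 (mod 15).

(←) Conversely, suppose N³ ≡ 2 (mod 15). The only residue r in {0, …, 14} with r³ ≡ 2 (mod 15) is r = 8, so N ≡ 8 (mod 15).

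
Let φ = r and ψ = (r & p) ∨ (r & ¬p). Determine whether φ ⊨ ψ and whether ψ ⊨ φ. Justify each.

Both implications hold.

(⇒) Assume the antecedent. If p is true, the antecedent forces (p = T, r = T), and (r & p) ∨ (r & ¬p) holds there. If p is false, the antecedent forces (p = F, r = T), and (r & p) ∨ (r & ¬p) holds there. Either way (r & p) ∨ (r & ¬p) holds.

(⇐) Assume the antecedent. If p is true, the antecedent forces (p = T, r = T), and r holds there. If p is false, the antecedent forces (p = F, r = T), and r holds there. Either way r holds.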